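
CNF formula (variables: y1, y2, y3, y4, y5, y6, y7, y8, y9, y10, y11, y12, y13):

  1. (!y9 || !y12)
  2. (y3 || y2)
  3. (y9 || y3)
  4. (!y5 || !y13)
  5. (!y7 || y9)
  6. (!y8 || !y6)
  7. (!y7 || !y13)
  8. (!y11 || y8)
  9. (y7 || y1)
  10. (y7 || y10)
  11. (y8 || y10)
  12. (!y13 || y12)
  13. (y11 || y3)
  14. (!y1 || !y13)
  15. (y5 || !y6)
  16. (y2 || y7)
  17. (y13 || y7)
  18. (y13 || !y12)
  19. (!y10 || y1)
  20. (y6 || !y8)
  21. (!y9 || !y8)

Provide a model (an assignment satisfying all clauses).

y1=1, y2=1, y3=1, y4=0, y5=0, y6=0, y7=1, y8=0, y9=1, y10=1, y11=0, y12=0, y13=0

Pure literal: y2 appears only positively; assign y2 = True.
Pure literal: y3 appears only positively; assign y3 = True.
Set y1 = True and propagate.
  then y13 is forced to False.
  then y7 is forced to True.
  then y9 is forced to True.
  then y12 is forced to False.
  then y8 is forced to False.
  then y11 is forced to False.
  then y10 is forced to True.
For the remaining variables, y4 = False, y5 = False, y6 = False works.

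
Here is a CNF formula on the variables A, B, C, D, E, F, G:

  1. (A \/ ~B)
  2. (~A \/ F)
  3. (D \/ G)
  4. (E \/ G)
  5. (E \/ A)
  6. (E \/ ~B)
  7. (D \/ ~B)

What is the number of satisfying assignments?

26

Case analysis on A and B:
  A=T, B=T: remaining (C,D,E,F,G) ∈ {(F,T,T,T,F); (F,T,T,T,T); (T,T,T,T,F); (T,T,T,T,T)} — 4.
  A=T, B=F: C free; 5 ways for (D,E,F,G) × 2^1 = 10.
  A=F, B=T: a clause becomes empty — 0.
  A=F, B=F: C, F free; 3 ways for (D,E,G) × 2^2 = 12.
Total: 4 + 10 + 0 + 12 = 26.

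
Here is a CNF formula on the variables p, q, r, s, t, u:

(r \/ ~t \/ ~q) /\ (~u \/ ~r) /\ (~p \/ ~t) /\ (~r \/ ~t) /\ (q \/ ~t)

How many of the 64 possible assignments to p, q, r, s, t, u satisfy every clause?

24

Case analysis on t and r:
  t=1, r=1: a clause becomes empty — 0.
  t=1, r=0: a clause becomes empty — 0.
  t=0, r=1: forces u=0; p, q, s free → 2^3 = 8.
  t=0, r=0: p, q, s, u free → 2^4 = 16.
Total: 0 + 0 + 8 + 16 = 24.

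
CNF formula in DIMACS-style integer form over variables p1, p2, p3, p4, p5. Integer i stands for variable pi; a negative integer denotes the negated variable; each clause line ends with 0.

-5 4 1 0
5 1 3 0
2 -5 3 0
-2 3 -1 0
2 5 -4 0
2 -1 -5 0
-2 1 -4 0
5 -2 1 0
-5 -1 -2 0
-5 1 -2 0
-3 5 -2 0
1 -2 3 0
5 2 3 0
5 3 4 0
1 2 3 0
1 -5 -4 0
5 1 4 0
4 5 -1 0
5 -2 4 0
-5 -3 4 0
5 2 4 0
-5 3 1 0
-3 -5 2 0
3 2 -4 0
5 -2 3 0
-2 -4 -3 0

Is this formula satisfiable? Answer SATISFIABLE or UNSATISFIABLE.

p5 = True:
  p2 = True:
    propagation gives p1=False; an empty clause results — contradiction.
  p2 = False:
    propagation gives p3=True; an empty clause results — contradiction.
p5 = False:
  p2 = True:
    propagation gives p1=True, p3=True; an empty clause results — contradiction.
  p2 = False:
    propagation gives p4=False; an empty clause results — contradiction.
Every branch closes, so no satisfying assignment exists.

UNSATISFIABLE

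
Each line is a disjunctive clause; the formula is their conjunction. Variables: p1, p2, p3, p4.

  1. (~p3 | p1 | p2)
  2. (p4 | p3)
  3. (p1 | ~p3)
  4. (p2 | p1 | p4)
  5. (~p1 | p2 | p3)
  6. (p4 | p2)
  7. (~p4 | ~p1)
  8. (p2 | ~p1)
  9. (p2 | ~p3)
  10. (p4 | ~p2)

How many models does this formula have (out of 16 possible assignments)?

Satisfying assignments:
  p1=0 p2=0 p3=0 p4=1
  p1=0 p2=1 p3=0 p4=1
Count: 2.

2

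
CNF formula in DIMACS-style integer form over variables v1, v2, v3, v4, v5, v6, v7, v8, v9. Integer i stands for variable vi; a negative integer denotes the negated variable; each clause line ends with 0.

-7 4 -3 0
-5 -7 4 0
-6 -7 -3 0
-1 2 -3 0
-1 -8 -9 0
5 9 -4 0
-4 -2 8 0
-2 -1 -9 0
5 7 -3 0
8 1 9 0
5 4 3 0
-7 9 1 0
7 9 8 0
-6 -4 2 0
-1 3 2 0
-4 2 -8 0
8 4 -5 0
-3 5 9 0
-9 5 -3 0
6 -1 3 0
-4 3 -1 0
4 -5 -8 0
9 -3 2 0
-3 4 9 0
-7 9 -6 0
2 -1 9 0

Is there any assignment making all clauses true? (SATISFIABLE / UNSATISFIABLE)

SATISFIABLE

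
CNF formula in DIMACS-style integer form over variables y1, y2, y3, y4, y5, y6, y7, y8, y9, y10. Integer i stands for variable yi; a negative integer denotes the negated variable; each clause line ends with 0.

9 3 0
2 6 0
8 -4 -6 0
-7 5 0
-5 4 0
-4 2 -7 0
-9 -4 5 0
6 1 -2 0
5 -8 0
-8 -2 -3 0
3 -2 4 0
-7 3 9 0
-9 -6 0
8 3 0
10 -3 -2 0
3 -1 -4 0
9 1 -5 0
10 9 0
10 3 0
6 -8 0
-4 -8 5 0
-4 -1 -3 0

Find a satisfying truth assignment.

y1=True, y2=False, y3=True, y4=False, y5=False, y6=True, y7=False, y8=False, y9=False, y10=True

y7 occurs only negated in the remaining clauses — set y7 = False.
Pure literal: y10 appears only positively; assign y10 = True.
Set y1 = True and propagate.
Try y2 = False.
  then y6 is forced to True.
  then y9 is forced to False.
  then y3 is forced to True.
  then y4 is forced to False.
  then y5 is forced to False.
  then y8 is forced to False.
Every clause has at least one true literal under this assignment.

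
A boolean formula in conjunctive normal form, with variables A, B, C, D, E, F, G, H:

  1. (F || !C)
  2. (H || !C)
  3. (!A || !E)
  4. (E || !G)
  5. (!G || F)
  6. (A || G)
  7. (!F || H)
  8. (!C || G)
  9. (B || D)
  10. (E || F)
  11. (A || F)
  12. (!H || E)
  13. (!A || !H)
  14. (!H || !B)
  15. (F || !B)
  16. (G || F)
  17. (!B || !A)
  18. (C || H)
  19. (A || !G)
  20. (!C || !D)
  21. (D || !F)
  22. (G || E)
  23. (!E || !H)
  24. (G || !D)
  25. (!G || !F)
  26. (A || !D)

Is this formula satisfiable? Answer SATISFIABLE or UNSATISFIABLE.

F = True:
  propagation gives H=True, E=True; an empty clause results — contradiction.
F = False:
  propagation gives C=False, G=False; an empty clause results — contradiction.
Every branch closes, so no satisfying assignment exists.

UNSATISFIABLE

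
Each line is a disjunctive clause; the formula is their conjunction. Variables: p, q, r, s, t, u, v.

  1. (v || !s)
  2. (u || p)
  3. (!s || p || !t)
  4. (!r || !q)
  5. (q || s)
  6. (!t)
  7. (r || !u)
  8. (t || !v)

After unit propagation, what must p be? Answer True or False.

True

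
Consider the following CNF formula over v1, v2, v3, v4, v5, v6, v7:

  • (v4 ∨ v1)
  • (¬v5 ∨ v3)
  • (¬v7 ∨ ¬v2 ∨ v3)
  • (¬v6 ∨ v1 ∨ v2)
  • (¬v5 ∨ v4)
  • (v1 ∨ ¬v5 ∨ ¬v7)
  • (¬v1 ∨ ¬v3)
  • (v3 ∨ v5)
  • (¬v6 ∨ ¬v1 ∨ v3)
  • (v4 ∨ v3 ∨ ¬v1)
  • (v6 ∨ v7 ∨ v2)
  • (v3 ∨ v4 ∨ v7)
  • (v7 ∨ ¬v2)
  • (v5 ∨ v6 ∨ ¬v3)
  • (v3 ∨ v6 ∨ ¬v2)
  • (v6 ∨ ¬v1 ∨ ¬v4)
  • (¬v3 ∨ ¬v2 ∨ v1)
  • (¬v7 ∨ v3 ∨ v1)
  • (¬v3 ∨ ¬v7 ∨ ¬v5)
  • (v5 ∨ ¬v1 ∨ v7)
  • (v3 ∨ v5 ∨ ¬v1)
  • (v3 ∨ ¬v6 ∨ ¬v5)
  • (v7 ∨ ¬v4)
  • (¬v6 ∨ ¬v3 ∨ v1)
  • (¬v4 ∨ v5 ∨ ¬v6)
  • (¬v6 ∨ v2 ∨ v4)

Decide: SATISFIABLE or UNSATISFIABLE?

UNSATISFIABLE

v3 = True:
  propagation gives v1=False, v4=True, v2=False, v6=False; an empty clause results — contradiction.
v3 = False:
  propagation gives v5=False; an empty clause results — contradiction.
Every branch closes, so no satisfying assignment exists.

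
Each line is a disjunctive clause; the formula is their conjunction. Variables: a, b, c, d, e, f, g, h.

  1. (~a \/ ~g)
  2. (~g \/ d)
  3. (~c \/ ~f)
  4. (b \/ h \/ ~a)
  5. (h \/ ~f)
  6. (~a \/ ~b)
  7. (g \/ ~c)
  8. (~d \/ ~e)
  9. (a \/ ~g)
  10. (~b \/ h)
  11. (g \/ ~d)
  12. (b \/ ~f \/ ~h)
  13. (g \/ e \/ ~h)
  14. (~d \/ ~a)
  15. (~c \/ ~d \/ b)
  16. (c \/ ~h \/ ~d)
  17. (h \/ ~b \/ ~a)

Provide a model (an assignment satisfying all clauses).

a=F  b=F  c=F  d=F  e=T  f=F  g=F  h=F

Pure literal: f appears only negated; assign f = False.
Try a = False.
  then g is forced to False.
  then c is forced to False.
  then d is forced to False.
Branch on b: take b = False.
For the remaining variables, e = True, h = False works.
Check each clause:
  1. (~a \/ ~g) — ~g is true.
  2. (~g \/ d) — ~g is true.
  3. (~c \/ ~f) — ~f is true.
  4. (b \/ ~a \/ h) — ~a is true.
  5. (~f \/ h) — ~f is true.
  6. (~a \/ ~b) — ~a is true.
  7. (~c \/ g) — ~c is true.
  8. (~e \/ ~d) — ~d is true.
  9. (a \/ ~g) — ~g is true.
  10. (h \/ ~b) — ~b is true.
  11. (g \/ ~d) — ~d is true.
  12. (~f \/ b \/ ~h) — ~h is true.
  13. (g \/ e \/ ~h) — ~h is true.
  14. (~d \/ ~a) — ~d is true.
  15. (~c \/ ~d \/ b) — ~d is true.
  16. (~h \/ ~d \/ c) — ~h is true.
  17. (~a \/ ~b \/ h) — ~a is true.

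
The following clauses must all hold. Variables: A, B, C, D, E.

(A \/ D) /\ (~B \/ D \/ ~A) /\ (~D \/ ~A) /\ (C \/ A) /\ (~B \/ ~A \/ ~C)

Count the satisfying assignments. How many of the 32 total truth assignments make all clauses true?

8

Satisfying assignments:
  A=0 B=0 C=1 D=1 E=0
  A=0 B=0 C=1 D=1 E=1
  A=0 B=1 C=1 D=1 E=0
  A=0 B=1 C=1 D=1 E=1
  A=1 B=0 C=0 D=0 E=0
  A=1 B=0 C=0 D=0 E=1
  A=1 B=0 C=1 D=0 E=0
  A=1 B=0 C=1 D=0 E=1
That's 8 in total.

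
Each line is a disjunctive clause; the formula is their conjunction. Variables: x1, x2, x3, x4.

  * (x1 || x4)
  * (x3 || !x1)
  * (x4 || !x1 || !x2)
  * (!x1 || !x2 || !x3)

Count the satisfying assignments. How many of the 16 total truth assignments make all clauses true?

6

Satisfying assignments:
  x1=0 x2=0 x3=0 x4=1
  x1=0 x2=0 x3=1 x4=1
  x1=0 x2=1 x3=0 x4=1
  x1=0 x2=1 x3=1 x4=1
  x1=1 x2=0 x3=1 x4=0
  x1=1 x2=0 x3=1 x4=1
Count: 6.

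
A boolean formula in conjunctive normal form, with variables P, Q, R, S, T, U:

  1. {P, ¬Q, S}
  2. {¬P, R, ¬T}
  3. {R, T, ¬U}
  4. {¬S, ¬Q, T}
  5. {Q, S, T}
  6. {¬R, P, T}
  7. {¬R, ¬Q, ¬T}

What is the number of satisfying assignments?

21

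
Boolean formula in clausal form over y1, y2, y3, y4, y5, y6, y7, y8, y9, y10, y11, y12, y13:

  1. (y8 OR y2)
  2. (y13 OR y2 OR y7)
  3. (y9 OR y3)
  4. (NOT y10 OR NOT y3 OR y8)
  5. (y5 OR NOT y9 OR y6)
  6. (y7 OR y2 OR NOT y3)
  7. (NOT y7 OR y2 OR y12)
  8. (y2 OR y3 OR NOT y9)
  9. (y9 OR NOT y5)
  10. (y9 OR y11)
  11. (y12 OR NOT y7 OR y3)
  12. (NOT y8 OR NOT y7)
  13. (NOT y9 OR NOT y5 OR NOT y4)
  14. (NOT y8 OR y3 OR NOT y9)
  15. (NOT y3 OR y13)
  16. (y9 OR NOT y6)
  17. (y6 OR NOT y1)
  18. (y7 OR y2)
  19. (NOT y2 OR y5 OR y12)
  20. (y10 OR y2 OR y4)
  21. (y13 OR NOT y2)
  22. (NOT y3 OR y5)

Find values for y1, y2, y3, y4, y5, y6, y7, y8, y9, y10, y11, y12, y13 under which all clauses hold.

y1=False  y2=True  y3=True  y4=False  y5=True  y6=True  y7=False  y8=False  y9=True  y10=False  y11=False  y12=False  y13=True

Check each clause:
  1. (y2 OR y8) — y2 is true.
  2. (y13 OR y2 OR y7) — y2 is true.
  3. (y3 OR y9) — y9 is true.
  4. (NOT y10 OR y8 OR NOT y3) — NOT y10 is true.
  5. (y5 OR y6 OR NOT y9) — y5 is true.
  6. (NOT y3 OR y2 OR y7) — y2 is true.
  7. (NOT y7 OR y12 OR y2) — NOT y7 is true.
  8. (y3 OR NOT y9 OR y2) — y2 is true.
  9. (NOT y5 OR y9) — y9 is true.
  10. (y9 OR y11) — y9 is true.
  11. (y3 OR NOT y7 OR y12) — NOT y7 is true.
  12. (NOT y8 OR NOT y7) — NOT y8 is true.
  13. (NOT y4 OR NOT y5 OR NOT y9) — NOT y4 is true.
  14. (NOT y8 OR y3 OR NOT y9) — NOT y8 is true.
  15. (y13 OR NOT y3) — y13 is true.
  16. (NOT y6 OR y9) — y9 is true.
  17. (NOT y1 OR y6) — y6 is true.
  18. (y7 OR y2) — y2 is true.
  19. (y5 OR y12 OR NOT y2) — y5 is true.
  20. (y4 OR y2 OR y10) — y2 is true.
  21. (NOT y2 OR y13) — y13 is true.
  22. (y5 OR NOT y3) — y5 is true.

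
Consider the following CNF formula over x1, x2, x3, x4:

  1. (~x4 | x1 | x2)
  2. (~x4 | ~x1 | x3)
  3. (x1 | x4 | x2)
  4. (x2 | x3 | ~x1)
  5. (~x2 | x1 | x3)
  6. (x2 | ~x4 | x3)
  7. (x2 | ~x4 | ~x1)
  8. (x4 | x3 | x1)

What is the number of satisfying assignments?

Satisfying assignments:
  x1=0 x2=1 x3=1 x4=0
  x1=0 x2=1 x3=1 x4=1
  x1=1 x2=0 x3=1 x4=0
  x1=1 x2=1 x3=0 x4=0
  x1=1 x2=1 x3=1 x4=0
  x1=1 x2=1 x3=1 x4=1
That's 6 in total.

6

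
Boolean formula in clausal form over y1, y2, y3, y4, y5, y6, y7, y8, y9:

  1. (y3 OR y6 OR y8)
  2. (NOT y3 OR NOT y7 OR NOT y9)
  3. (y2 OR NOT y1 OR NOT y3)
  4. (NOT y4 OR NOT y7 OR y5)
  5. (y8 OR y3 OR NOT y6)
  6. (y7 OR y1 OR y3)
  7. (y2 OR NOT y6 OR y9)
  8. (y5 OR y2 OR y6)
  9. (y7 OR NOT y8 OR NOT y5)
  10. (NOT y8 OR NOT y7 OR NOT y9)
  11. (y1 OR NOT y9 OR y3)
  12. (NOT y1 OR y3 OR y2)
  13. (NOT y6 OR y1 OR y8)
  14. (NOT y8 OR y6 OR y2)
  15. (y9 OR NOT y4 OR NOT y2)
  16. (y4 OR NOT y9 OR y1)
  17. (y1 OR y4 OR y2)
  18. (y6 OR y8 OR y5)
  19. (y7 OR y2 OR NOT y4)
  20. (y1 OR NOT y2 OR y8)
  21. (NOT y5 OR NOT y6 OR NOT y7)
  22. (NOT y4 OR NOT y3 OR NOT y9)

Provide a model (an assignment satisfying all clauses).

y1=F, y2=T, y3=T, y4=F, y5=F, y6=F, y7=T, y8=T, y9=F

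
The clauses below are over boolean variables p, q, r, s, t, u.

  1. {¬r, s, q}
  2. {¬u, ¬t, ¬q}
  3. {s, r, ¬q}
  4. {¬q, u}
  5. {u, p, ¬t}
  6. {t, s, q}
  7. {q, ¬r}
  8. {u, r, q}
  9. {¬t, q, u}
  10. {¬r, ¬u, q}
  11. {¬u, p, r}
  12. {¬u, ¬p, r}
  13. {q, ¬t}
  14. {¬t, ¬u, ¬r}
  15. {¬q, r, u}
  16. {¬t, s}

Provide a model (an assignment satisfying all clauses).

p=True  q=True  r=True  s=True  t=False  u=True

Check each clause:
  1. {q, s, ¬r} — q is true.
  2. {¬q, ¬u, ¬t} — ¬t is true.
  3. {r, ¬q, s} — r is true.
  4. {u, ¬q} — u is true.
  5. {¬t, u, p} — p is true.
  6. {q, t, s} — q is true.
  7. {¬r, q} — q is true.
  8. {u, r, q} — q is true.
  9. {¬t, q, u} — q is true.
  10. {q, ¬r, ¬u} — q is true.
  11. {¬u, r, p} — p is true.
  12. {¬p, r, ¬u} — r is true.
  13. {¬t, q} — q is true.
  14. {¬u, ¬r, ¬t} — ¬t is true.
  15. {r, u, ¬q} — r is true.
  16. {s, ¬t} — ¬t is true.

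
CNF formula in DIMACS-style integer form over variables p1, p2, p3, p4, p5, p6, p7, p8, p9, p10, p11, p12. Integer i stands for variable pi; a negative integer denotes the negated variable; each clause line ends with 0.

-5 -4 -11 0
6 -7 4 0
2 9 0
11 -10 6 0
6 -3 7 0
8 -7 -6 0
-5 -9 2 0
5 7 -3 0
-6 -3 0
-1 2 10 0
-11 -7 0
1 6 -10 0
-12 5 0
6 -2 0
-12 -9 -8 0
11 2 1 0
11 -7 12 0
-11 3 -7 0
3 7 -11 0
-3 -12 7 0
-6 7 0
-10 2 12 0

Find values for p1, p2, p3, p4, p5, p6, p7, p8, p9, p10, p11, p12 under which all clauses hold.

Branch on p1: take p1 = False.
Try p2 = True.
  then p6 is forced to True.
  then p3 is forced to False.
  then p7 is forced to True.
  then p8 is forced to True.
  then p11 is forced to False.
  then p12 is forced to True.
  then p5 is forced to True.
  then p9 is forced to False.
p4, p10 are now unconstrained; take p4 = False, p10 = False.

p1=F  p2=T  p3=F  p4=F  p5=T  p6=T  p7=T  p8=T  p9=F  p10=F  p11=F  p12=T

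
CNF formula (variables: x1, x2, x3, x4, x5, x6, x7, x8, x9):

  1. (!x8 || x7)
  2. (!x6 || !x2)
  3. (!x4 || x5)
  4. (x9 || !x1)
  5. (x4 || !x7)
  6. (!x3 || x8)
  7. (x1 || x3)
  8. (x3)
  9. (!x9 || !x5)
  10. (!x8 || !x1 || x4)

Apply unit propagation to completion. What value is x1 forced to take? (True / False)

(x3) stands alone — x3 = True.
In (x8 || !x3), !x3 is now false; x8 must hold, so x8 = True.
From (x7 || !x8) and x8 = True: x7 = True.
In (!x7 || x4), !x7 is now false; x4 must hold, so x4 = True.
(!x4 || x5) with x4 = True leaves only x5, so x5 = True.
In (!x9 || !x5), !x5 is now false; !x9 must hold, so x9 = False.
(!x1 || x9) with x9 = False leaves only !x1, so x1 = False.

False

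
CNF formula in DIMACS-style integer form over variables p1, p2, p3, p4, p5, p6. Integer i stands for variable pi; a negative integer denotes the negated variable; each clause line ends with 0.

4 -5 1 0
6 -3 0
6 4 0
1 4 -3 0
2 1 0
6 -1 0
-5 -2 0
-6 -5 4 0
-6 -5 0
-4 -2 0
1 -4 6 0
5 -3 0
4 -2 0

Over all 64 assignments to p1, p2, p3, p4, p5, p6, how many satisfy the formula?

2

The models are:
  p1=1 p2=0 p3=0 p4=0 p5=0 p6=1
  p1=1 p2=0 p3=0 p4=1 p5=0 p6=1
That's 2 in total.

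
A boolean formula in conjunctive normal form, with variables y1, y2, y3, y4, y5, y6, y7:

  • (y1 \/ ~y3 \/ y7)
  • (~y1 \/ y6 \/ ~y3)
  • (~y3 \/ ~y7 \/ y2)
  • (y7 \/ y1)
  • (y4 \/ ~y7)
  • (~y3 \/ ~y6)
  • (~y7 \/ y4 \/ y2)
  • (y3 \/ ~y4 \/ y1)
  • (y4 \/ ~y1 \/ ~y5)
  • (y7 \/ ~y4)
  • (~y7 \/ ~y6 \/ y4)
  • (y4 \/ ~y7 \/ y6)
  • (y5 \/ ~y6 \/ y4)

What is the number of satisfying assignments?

Split on y4, then y7.
  y4=T, y7=T: y5 free; 5 ways for (y1,y2,y3,y6) × 2^1 = 10.
  y4=T, y7=F: a clause becomes empty — 0.
  y4=F, y7=T: a clause becomes empty — 0.
  y4=F, y7=F: remaining (y1,y2,y3,y5,y6) ∈ {(T,F,F,F,F); (T,T,F,F,F)} — 2.
Total: 10 + 0 + 0 + 2 = 12.

12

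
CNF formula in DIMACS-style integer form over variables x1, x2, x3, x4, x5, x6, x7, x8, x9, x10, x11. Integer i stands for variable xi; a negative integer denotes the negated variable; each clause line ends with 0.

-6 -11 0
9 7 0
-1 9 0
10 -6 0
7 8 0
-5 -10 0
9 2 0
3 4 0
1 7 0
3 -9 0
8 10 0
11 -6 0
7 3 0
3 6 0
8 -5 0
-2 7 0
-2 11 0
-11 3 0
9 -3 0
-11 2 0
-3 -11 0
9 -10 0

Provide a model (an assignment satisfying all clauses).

x1 = F, x2 = F, x3 = T, x4 = F, x5 = F, x6 = F, x7 = T, x8 = T, x9 = T, x10 = F, x11 = F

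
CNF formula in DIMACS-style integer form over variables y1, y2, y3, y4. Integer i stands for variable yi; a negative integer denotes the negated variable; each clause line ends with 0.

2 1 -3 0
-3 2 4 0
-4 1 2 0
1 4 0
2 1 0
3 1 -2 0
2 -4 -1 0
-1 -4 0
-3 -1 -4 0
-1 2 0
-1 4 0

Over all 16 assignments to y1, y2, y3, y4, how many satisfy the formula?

The models are:
  y1=0 y2=1 y3=1 y4=1
Count: 1.

1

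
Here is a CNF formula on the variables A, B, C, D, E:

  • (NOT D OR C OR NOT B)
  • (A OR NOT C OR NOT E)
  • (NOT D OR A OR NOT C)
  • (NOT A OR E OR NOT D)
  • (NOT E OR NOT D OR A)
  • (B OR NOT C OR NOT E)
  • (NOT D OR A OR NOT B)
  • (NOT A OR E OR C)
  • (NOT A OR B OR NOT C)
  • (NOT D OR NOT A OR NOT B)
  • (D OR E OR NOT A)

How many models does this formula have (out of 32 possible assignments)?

11

Split on A, then D.
  A=T, D=T: remaining (B,C,E) ∈ {(F,F,T)} — 1.
  A=T, D=F: remaining (B,C,E) ∈ {(F,F,T); (T,F,T); (T,T,T)} — 3.
  A=F, D=T: remaining (B,C,E) ∈ {(F,F,F)} — 1.
  A=F, D=F: B free; 3 ways for (C,E) × 2^1 = 6.
Total: 1 + 3 + 1 + 6 = 11.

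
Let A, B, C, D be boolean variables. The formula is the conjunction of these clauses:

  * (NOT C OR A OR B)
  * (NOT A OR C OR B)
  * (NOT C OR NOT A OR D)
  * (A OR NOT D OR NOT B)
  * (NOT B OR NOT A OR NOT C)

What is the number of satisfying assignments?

Split on A, then B.
  A=T, B=T: remaining (C,D) ∈ {(F,F); (F,T)} — 2.
  A=T, B=F: remaining (C,D) ∈ {(T,T)} — 1.
  A=F, B=T: remaining (C,D) ∈ {(F,F); (T,F)} — 2.
  A=F, B=F: remaining (C,D) ∈ {(F,F); (F,T)} — 2.
Total: 2 + 1 + 2 + 2 = 7.

7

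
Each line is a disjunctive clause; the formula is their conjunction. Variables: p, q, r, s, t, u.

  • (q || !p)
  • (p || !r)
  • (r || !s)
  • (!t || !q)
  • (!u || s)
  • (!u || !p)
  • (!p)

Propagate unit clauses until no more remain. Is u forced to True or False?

False

(!p) is a unit clause: p = False.
From (!r || p) and p = False: r = False.
(!s || r) with r = False leaves only !s, so s = False.
(!u || s) with s = False leaves only !u, so u = False.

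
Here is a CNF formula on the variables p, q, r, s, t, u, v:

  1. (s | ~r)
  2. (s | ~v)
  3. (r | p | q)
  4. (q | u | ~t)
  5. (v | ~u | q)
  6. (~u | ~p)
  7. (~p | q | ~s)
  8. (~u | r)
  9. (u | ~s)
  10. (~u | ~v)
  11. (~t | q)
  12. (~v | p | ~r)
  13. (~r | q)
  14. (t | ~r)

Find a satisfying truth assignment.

p = F, q = T, r = F, s = F, t = T, u = F, v = F

Pure literal: q appears only positively; assign q = True.
Set p = False and propagate.
The remaining clauses are satisfied by r = False, s = False, t = True, u = False, v = False.
Every clause has at least one true literal under this assignment.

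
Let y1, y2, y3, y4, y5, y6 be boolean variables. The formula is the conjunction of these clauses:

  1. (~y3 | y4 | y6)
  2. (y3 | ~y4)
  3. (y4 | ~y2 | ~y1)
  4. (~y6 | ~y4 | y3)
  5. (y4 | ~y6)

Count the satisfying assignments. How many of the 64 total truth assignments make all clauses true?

Case analysis on y4 and y3:
  y4=1, y3=1: y1, y2, y5, y6 free → 2^4 = 16.
  y4=1, y3=0: a clause becomes empty — 0.
  y4=0, y3=1: a clause becomes empty — 0.
  y4=0, y3=0: y5 free; 3 ways for (y1,y2,y6) × 2^1 = 6.
Total: 16 + 0 + 0 + 6 = 22.

22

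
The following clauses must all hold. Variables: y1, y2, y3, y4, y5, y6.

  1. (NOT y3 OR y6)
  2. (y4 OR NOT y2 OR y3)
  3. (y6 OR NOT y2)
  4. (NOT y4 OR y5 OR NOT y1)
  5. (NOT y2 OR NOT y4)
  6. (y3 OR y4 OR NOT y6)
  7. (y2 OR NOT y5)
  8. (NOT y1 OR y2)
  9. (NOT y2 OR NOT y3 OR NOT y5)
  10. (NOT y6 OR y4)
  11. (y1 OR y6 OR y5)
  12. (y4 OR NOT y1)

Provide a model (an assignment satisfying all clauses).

y1=False  y2=False  y3=True  y4=True  y5=False  y6=True

Check each clause:
  1. (NOT y3 OR y6) — y6 is true.
  2. (y4 OR NOT y2 OR y3) — y3 is true.
  3. (NOT y2 OR y6) — y6 is true.
  4. (NOT y4 OR y5 OR NOT y1) — NOT y1 is true.
  5. (NOT y2 OR NOT y4) — NOT y2 is true.
  6. (NOT y6 OR y4 OR y3) — y3 is true.
  7. (NOT y5 OR y2) — NOT y5 is true.
  8. (y2 OR NOT y1) — NOT y1 is true.
  9. (NOT y3 OR NOT y5 OR NOT y2) — NOT y5 is true.
  10. (y4 OR NOT y6) — y4 is true.
  11. (y6 OR y1 OR y5) — y6 is true.
  12. (NOT y1 OR y4) — y4 is true.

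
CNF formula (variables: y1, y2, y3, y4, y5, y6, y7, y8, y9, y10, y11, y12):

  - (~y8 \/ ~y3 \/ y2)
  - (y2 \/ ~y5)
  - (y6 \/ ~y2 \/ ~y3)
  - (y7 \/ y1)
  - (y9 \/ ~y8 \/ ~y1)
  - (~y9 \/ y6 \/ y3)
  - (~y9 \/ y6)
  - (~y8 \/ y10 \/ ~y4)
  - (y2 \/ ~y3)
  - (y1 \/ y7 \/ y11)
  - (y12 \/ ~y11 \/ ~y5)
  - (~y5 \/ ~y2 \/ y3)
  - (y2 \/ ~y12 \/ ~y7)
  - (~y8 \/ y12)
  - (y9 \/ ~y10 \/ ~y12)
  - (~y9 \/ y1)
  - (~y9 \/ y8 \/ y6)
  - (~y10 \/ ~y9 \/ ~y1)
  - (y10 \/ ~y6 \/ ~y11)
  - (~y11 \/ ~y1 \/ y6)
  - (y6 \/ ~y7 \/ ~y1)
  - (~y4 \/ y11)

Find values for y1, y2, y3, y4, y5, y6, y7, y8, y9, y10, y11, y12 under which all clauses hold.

y1=T, y2=T, y3=T, y4=F, y5=T, y6=T, y7=F, y8=F, y9=F, y10=F, y11=F, y12=F

Pure literal: y4 appears only negated; assign y4 = False.
Set y1 = True and propagate.
Try y2 = True.
The remaining clauses are satisfied by y3 = True, y5 = True, y6 = True, y7 = False, y8 = False, y9 = False, y10 = False, y11 = False, y12 = False.
Every clause has at least one true literal under this assignment.
Check each clause:
  1. (~y8 \/ y2 \/ ~y3) — ~y8 is true.
  2. (y2 \/ ~y5) — y2 is true.
  3. (~y2 \/ ~y3 \/ y6) — y6 is true.
  4. (y7 \/ y1) — y1 is true.
  5. (y9 \/ ~y8 \/ ~y1) — ~y8 is true.
  6. (~y9 \/ y6 \/ y3) — y3 is true.
  7. (~y9 \/ y6) — y6 is true.
  8. (~y4 \/ ~y8 \/ y10) — ~y8 is true.
  9. (~y3 \/ y2) — y2 is true.
  10. (y11 \/ y1 \/ y7) — y1 is true.
  11. (y12 \/ ~y11 \/ ~y5) — ~y11 is true.
  12. (~y2 \/ ~y5 \/ y3) — y3 is true.
  13. (~y12 \/ y2 \/ ~y7) — ~y7 is true.
  14. (y12 \/ ~y8) — ~y8 is true.
  15. (~y10 \/ y9 \/ ~y12) — ~y12 is true.
  16. (y1 \/ ~y9) — y1 is true.
  17. (y6 \/ y8 \/ ~y9) — y6 is true.
  18. (~y10 \/ ~y1 \/ ~y9) — ~y9 is true.
  19. (y10 \/ ~y6 \/ ~y11) — ~y11 is true.
  20. (~y11 \/ ~y1 \/ y6) — ~y11 is true.
  21. (~y7 \/ y6 \/ ~y1) — ~y7 is true.
  22. (y11 \/ ~y4) — ~y4 is true.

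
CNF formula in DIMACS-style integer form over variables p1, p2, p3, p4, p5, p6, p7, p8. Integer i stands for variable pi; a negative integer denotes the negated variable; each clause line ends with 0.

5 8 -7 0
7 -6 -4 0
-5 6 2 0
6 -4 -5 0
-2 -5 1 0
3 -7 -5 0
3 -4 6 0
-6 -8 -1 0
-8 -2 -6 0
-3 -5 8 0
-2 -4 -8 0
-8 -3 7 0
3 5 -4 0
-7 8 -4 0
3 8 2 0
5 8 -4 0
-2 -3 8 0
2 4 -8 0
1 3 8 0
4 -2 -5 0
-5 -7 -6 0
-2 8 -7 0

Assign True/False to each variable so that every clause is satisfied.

p1=F, p2=F, p3=T, p4=F, p5=F, p6=F, p7=F, p8=F

Branch on p1: take p1 = False.
The remaining clauses are satisfied by p2 = False, p3 = True, p4 = False, p5 = False, p6 = False, p7 = False, p8 = False.
Every clause has at least one true literal under this assignment.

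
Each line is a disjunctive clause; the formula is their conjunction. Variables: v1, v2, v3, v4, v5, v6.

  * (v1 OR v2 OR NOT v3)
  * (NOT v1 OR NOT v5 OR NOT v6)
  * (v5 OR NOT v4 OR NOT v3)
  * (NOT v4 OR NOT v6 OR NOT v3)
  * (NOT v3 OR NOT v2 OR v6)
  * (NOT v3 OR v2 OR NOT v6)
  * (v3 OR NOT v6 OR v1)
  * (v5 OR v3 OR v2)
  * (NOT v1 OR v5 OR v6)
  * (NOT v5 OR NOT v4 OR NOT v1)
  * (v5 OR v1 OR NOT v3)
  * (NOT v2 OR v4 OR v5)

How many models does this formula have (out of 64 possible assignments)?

10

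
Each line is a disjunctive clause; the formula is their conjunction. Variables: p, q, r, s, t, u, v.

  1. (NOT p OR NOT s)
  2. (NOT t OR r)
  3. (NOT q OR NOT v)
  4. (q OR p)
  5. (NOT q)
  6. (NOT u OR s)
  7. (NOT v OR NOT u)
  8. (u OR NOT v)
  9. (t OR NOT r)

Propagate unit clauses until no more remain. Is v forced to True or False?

(NOT q) is a unit clause: q = False.
In (q OR p), q is now false; p must hold, so p = True.
In (NOT s OR NOT p), NOT p is now false; NOT s must hold, so s = False.
From (s OR NOT u) and s = False: u = False.
(NOT v OR u): since u = False, the clause reduces to (NOT v). v = False.

False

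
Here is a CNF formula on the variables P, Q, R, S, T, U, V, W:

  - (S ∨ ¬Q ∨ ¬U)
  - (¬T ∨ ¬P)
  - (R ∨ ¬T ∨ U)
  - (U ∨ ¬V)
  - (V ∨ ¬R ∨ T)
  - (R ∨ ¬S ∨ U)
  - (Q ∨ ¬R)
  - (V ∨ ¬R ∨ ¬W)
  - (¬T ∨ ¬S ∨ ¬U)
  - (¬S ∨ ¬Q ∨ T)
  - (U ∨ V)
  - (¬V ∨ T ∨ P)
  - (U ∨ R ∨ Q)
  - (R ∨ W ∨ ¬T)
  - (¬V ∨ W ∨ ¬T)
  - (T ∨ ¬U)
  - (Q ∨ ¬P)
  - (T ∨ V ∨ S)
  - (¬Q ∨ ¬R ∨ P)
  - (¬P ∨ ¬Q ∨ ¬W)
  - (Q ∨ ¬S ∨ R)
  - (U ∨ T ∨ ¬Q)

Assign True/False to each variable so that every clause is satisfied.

P=0  Q=0  R=0  S=0  T=1  U=1  V=1  W=1

Try P = False.
Set Q = False and propagate.
  then R is forced to False.
  then U is forced to True.
  then T is forced to True.
  then S is forced to False.
  then W is forced to True.
V is now unconstrained; take V = True.
Every clause has at least one true literal under this assignment.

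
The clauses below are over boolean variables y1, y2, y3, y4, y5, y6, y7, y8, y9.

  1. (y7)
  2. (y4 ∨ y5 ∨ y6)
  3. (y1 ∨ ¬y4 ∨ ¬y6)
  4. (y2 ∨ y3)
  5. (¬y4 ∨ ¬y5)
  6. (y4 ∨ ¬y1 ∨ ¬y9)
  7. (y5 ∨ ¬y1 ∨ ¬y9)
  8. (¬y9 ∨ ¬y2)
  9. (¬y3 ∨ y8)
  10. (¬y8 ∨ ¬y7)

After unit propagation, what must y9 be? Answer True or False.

False

Unit clause (y7) sets y7 = True.
(¬y8 ∨ ¬y7) with y7 = True leaves only ¬y8, so y8 = False.
From (¬y3 ∨ y8) and y8 = False: y3 = False.
In (y3 ∨ y2), y3 is now false; y2 must hold, so y2 = True.
In (¬y2 ∨ ¬y9), ¬y2 is now false; ¬y9 must hold, so y9 = False.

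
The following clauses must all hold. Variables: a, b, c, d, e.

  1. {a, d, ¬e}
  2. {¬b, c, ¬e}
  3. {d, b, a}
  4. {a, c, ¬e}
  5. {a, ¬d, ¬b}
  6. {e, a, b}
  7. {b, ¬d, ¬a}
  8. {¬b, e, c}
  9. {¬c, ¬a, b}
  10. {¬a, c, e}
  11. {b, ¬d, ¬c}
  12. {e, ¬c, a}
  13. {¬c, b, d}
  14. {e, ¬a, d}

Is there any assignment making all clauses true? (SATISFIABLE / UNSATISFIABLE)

SATISFIABLE

Try a = True.
Set b = True and propagate.
Try c = True.
The remaining clauses are satisfied by d = True, e = False.
So a=T, b=T, c=T, d=T, e=F is a satisfying assignment.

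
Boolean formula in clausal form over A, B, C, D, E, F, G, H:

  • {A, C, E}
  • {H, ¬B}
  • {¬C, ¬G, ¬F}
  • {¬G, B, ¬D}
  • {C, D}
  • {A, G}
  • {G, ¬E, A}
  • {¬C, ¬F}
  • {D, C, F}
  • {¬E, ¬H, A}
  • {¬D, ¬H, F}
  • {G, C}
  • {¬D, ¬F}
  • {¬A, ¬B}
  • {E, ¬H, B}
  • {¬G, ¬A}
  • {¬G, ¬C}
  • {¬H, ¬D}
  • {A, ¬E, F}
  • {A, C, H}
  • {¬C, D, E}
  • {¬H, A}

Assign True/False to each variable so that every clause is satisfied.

A=True, B=False, C=True, D=True, E=False, F=False, G=False, H=False

Set A = True and propagate.
  then B is forced to False.
  then G is forced to False.
  then C is forced to True.
  then F is forced to False.
The remaining clauses are satisfied by D = True, E = False, H = False.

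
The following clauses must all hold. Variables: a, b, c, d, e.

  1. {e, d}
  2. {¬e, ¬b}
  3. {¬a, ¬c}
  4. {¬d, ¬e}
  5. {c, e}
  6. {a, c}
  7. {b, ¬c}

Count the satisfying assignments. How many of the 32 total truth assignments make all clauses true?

The models are:
  a=0 b=1 c=1 d=1 e=0
  a=1 b=0 c=0 d=0 e=1
Count: 2.

2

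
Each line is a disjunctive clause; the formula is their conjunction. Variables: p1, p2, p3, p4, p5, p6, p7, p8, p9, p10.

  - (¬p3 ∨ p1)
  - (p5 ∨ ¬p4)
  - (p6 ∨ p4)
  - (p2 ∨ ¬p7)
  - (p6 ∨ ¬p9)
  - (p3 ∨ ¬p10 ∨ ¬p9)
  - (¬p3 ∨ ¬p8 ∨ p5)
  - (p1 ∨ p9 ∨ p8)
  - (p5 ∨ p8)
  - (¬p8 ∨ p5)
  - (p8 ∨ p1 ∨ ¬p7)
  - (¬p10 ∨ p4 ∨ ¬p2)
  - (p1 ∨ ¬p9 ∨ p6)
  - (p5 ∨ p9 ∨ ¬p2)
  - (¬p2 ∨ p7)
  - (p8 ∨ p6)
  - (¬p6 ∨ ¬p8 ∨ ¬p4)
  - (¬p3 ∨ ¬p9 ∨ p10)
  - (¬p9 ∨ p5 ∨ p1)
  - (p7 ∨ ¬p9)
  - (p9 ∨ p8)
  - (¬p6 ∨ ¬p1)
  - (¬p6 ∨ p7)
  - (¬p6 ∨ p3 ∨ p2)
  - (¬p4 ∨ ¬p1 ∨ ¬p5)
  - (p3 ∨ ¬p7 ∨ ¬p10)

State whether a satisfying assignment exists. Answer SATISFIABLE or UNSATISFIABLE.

SATISFIABLE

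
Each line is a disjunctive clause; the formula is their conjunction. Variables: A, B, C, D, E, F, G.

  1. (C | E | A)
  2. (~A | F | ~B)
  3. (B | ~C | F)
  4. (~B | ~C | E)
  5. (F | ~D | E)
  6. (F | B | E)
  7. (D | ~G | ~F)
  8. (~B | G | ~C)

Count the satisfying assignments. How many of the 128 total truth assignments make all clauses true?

46

Split on B, then F.
  B=1, F=1: 11 of the 32 assignments to (A,C,D,E,G) work.
  B=1, F=0: D free; 3 ways for (A,C,E,G) × 2^1 = 6.
  B=0, F=1: 21 of the 32 assignments to (A,C,D,E,G) work.
  B=0, F=0: forces C=0; E=1; A, D, G free → 2^3 = 8.
Total: 11 + 6 + 21 + 8 = 46.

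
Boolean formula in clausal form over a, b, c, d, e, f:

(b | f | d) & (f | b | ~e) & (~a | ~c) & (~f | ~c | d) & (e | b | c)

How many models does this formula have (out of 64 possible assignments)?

Case analysis on b and c:
  b=T, c=T: e free; 3 ways for (a,d,f) × 2^1 = 6.
  b=T, c=F: a, d, e, f free → 2^4 = 16.
  b=F, c=T: remaining (a,d,e,f) ∈ {(F,T,F,F); (F,T,F,T); (F,T,T,T)} — 3.
  b=F, c=F: remaining (a,d,e,f) ∈ {(F,F,T,T); (F,T,T,T); (T,F,T,T); (T,T,T,T)} — 4.
Total: 6 + 16 + 3 + 4 = 29.

29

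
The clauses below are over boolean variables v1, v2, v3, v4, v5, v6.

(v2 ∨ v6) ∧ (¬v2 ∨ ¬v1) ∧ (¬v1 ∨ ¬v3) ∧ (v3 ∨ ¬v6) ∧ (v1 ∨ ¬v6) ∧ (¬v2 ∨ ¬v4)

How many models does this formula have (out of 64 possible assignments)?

The models are:
  v1=0 v2=1 v3=0 v4=0 v5=0 v6=0
  v1=0 v2=1 v3=0 v4=0 v5=1 v6=0
  v1=0 v2=1 v3=1 v4=0 v5=0 v6=0
  v1=0 v2=1 v3=1 v4=0 v5=1 v6=0
Count: 4.

4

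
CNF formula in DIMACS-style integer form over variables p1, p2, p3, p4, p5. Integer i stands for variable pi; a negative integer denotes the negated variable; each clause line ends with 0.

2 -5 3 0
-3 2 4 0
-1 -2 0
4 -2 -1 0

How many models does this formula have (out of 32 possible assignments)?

16

Split on p2, then p1.
  p2=T, p1=T: a clause becomes empty — 0.
  p2=T, p1=F: p3, p4, p5 free → 2^3 = 8.
  p2=F, p1=T: remaining (p3,p4,p5) ∈ {(F,F,F); (F,T,F); (T,T,F); (T,T,T)} — 4.
  p2=F, p1=F: remaining (p3,p4,p5) ∈ {(F,F,F); (F,T,F); (T,T,F); (T,T,T)} — 4.
Total: 0 + 8 + 4 + 4 = 16.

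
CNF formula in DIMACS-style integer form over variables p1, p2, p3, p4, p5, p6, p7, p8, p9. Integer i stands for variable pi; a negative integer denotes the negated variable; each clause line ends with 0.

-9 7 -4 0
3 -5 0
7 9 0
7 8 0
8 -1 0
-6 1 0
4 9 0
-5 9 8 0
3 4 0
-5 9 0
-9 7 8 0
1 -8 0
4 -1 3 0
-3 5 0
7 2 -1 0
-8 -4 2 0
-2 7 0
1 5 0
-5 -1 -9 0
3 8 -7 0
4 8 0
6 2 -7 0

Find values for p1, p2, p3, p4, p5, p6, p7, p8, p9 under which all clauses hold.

Set p1 = True and propagate.
  then p8 is forced to True.
Set p2 = True and propagate.
  then p7 is forced to True.
The remaining clauses are satisfied by p3 = False, p4 = True, p5 = False, p6 = False, p9 = True.

p1=T  p2=T  p3=F  p4=T  p5=F  p6=F  p7=T  p8=T  p9=T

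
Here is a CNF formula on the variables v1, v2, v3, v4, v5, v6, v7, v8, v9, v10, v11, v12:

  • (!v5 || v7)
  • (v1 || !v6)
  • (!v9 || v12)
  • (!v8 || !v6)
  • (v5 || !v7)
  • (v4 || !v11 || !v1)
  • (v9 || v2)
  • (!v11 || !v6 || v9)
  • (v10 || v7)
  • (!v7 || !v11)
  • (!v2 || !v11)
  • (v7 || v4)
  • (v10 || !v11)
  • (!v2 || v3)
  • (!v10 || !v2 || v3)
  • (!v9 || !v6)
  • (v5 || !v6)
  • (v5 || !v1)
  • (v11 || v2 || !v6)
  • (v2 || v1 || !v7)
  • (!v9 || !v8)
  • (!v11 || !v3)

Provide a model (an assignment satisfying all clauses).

Pure literal: v6 appears only negated; assign v6 = False.
Pure literal: v8 appears only negated; assign v8 = False.
Branch on v1: take v1 = False.
Try v2 = True.
  then v11 is forced to False.
  then v3 is forced to True.
Set v4 = False and propagate.
  then v7 is forced to True.
  then v5 is forced to True.
For the remaining variables, v9 = True, v10 = True, v12 = True works.
Every clause has at least one true literal under this assignment.

v1=F, v2=T, v3=T, v4=F, v5=T, v6=F, v7=T, v8=F, v9=T, v10=T, v11=F, v12=T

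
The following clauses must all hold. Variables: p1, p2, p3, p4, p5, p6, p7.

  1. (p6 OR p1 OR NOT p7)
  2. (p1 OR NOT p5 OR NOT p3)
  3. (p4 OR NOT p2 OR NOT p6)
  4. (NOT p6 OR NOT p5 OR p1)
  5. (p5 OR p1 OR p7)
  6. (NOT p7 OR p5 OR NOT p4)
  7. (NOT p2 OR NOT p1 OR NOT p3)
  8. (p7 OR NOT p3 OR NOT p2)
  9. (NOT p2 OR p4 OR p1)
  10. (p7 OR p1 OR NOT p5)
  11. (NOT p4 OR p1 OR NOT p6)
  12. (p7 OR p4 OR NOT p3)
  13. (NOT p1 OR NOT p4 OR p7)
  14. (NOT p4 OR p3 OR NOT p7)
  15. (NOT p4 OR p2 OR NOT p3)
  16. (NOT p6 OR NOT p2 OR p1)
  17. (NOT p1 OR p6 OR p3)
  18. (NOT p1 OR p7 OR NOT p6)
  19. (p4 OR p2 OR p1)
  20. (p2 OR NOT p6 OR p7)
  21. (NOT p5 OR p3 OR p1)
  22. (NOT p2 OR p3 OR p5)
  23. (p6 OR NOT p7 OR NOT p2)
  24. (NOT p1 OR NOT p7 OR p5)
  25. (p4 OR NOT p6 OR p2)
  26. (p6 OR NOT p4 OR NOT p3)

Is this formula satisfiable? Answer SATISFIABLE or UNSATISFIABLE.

Try p1 = True.
Try p2 = False.
Try p3 = True.
  then p4 is forced to False.
  then p7 is forced to True.
  then p5 is forced to True.
  then p6 is forced to False.
So p1 = True  p2 = False  p3 = True  p4 = False  p5 = True  p6 = False  p7 = True is a satisfying assignment.

SATISFIABLE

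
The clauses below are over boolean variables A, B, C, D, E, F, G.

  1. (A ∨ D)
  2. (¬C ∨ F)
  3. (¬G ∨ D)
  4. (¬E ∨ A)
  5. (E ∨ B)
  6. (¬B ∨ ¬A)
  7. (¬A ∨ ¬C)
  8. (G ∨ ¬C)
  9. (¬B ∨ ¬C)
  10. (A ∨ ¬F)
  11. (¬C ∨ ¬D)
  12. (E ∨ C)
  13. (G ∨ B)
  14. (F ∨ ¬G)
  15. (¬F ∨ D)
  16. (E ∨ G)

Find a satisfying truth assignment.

Try A = True.
  then B is forced to False.
  then E is forced to True.
  then C is forced to False.
  then G is forced to True.
  then D is forced to True.
  then F is forced to True.
Every clause has at least one true literal under this assignment.
Check each clause:
  1. (A ∨ D) — A is true.
  2. (¬C ∨ F) — ¬C is true.
  3. (D ∨ ¬G) — D is true.
  4. (A ∨ ¬E) — A is true.
  5. (B ∨ E) — E is true.
  6. (¬B ∨ ¬A) — ¬B is true.
  7. (¬A ∨ ¬C) — ¬C is true.
  8. (G ∨ ¬C) — ¬C is true.
  9. (¬B ∨ ¬C) — ¬C is true.
  10. (¬F ∨ A) — A is true.
  11. (¬C ∨ ¬D) — ¬C is true.
  12. (C ∨ E) — E is true.
  13. (G ∨ B) — G is true.
  14. (F ∨ ¬G) — F is true.
  15. (D ∨ ¬F) — D is true.
  16. (E ∨ G) — E is true.

A=1  B=0  C=0  D=1  E=1  F=1  G=1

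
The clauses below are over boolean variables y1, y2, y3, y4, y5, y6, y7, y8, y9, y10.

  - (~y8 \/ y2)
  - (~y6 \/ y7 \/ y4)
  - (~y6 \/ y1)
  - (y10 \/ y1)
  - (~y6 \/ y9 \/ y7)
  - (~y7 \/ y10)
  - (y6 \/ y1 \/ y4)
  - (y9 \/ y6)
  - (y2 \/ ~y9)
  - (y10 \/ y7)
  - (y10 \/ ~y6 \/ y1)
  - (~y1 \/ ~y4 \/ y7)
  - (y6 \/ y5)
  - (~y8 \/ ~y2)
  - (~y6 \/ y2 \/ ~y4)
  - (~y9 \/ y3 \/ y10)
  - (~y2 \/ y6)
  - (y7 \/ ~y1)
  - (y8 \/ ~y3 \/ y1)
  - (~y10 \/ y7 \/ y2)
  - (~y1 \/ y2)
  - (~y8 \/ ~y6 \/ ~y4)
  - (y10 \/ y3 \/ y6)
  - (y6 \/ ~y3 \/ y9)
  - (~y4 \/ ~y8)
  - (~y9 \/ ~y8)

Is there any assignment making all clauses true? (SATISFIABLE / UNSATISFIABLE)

Set y1 = True and propagate.
  then y7 is forced to True.
  then y10 is forced to True.
  then y2 is forced to True.
  then y8 is forced to False.
  then y6 is forced to True.
y3, y4, y5, y9 are now unconstrained; take y3 = False, y4 = False, y5 = False, y9 = True.
Every clause has at least one true literal under this assignment.
So y1 = True  y2 = True  y3 = False  y4 = False  y5 = False  y6 = True  y7 = True  y8 = False  y9 = True  y10 = True is a satisfying assignment.

SATISFIABLE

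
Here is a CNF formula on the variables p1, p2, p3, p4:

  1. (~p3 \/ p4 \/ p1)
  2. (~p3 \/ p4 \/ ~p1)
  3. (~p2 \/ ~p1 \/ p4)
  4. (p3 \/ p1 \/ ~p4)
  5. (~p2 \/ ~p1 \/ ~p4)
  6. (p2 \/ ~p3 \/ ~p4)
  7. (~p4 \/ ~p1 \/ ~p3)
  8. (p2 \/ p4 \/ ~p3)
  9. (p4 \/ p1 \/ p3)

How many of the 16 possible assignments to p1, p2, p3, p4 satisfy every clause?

Satisfying assignments:
  p1=F p2=T p3=T p4=T
  p1=T p2=F p3=F p4=F
  p1=T p2=F p3=F p4=T
Count: 3.

3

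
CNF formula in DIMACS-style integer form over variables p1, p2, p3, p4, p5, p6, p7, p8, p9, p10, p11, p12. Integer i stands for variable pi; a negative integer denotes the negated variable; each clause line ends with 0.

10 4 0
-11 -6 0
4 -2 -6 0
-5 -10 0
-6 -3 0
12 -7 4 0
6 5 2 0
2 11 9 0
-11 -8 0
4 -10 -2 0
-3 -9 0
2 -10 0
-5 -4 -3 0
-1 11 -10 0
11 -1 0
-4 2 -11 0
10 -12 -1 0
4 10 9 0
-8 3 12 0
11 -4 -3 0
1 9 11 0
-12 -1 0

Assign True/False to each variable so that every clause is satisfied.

p1=F, p2=T, p3=T, p4=T, p5=F, p6=F, p7=T, p8=F, p9=F, p10=T, p11=T, p12=T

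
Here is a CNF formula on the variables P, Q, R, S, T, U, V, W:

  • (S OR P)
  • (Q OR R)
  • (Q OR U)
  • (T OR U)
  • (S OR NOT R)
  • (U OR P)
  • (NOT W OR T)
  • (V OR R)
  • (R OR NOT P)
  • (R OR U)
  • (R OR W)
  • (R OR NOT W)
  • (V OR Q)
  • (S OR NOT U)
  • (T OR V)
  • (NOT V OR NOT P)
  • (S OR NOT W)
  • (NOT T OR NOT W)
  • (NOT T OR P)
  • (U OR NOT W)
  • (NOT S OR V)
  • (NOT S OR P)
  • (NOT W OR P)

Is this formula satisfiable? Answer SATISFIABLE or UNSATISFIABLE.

P = True:
  propagation gives R=True, S=True, V=False; an empty clause results — contradiction.
P = False:
  propagation gives S=True; an empty clause results — contradiction.
Every branch closes, so no satisfying assignment exists.

UNSATISFIABLE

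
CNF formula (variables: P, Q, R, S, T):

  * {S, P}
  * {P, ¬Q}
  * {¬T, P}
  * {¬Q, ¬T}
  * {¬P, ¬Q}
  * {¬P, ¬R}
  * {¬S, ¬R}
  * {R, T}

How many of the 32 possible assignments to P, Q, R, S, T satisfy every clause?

2

Satisfying assignments:
  P=T Q=F R=F S=F T=T
  P=T Q=F R=F S=T T=T
Count: 2.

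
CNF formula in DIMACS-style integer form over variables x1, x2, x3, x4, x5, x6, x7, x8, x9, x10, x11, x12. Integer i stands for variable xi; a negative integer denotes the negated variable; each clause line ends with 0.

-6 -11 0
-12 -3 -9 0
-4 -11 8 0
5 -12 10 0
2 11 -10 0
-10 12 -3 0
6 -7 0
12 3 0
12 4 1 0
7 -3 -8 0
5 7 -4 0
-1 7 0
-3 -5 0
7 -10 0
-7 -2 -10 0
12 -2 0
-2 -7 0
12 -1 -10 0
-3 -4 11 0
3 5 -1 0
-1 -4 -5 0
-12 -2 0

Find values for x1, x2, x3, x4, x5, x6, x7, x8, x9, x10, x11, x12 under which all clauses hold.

Branch on x1: take x1 = False.
Try x2 = False.
Try x3 = False.
  then x12 is forced to True.
The remaining clauses are satisfied by x4 = False, x5 = True, x6 = False, x7 = False, x8 = False, x9 = True, x10 = False, x11 = True.
Every clause has at least one true literal under this assignment.
Check each clause:
  1. {¬x6, ¬x11} — ¬x6 is true.
  2. {¬x9, ¬x12, ¬x3} — ¬x3 is true.
  3. {¬x4, x8, ¬x11} — ¬x4 is true.
  4. {x5, x10, ¬x12} — x5 is true.
  5. {¬x10, x2, x11} — x11 is true.
  6. {¬x3, ¬x10, x12} — x12 is true.
  7. {¬x7, x6} — ¬x7 is true.
  8. {x12, x3} — x12 is true.
  9. {x1, x12, x4} — x12 is true.
  10. {¬x8, x7, ¬x3} — ¬x8 is true.
  11. {x7, x5, ¬x4} — ¬x4 is true.
  12. {¬x1, x7} — ¬x1 is true.
  13. {¬x5, ¬x3} — ¬x3 is true.
  14. {¬x10, x7} — ¬x10 is true.
  15. {¬x2, ¬x10, ¬x7} — ¬x7 is true.
  16. {¬x2, x12} — x12 is true.
  17. {¬x7, ¬x2} — ¬x7 is true.
  18. {¬x1, ¬x10, x12} — x12 is true.
  19. {¬x3, x11, ¬x4} — x11 is true.
  20. {x3, x5, ¬x1} — x5 is true.
  21. {¬x4, ¬x5, ¬x1} — ¬x4 is true.
  22. {¬x2, ¬x12} — ¬x2 is true.

x1 = False, x2 = False, x3 = False, x4 = False, x5 = True, x6 = False, x7 = False, x8 = False, x9 = True, x10 = False, x11 = True, x12 = True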